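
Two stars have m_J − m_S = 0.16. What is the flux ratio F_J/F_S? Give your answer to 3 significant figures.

0.863

F_J/F_S = 10^(−(m_J − m_S)/2.5) = 10^(-0.16/2.5) = 10^-0.064 = 0.8630.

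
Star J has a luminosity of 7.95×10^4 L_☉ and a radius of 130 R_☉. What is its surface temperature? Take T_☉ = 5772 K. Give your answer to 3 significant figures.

8.50×10^3 K

T/T_☉ = (L/L_☉)^(1/4) / (R/R_☉)^(1/2)
T = 5772 × (7.95×10^4)^(1/4) / √(130) = 5772 × 16.79 / 11.40 = 8501 K.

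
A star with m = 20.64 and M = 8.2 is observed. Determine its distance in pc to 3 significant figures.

3.08×10^3 pc

m − M = 5 log₁₀(d/10 pc)
20.64 − (8.2) = 12.44 = 5 log₁₀(d/10)
d = 10 × 10^(12.44/5) = 10 × 10^2.488 = 3076 pc.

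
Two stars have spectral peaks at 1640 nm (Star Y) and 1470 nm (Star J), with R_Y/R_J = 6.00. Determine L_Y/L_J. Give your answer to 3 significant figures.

Wien's law gives T ∝ 1/λ_max, so T_Y/T_J = λ_J/λ_Y = 1470/1640 = 0.8963.
Then L ∝ R²T⁴ gives L_Y/L_J = (6.00)² × (0.8963)⁴ = 36.00 × 0.6455 = 23.24.

23.2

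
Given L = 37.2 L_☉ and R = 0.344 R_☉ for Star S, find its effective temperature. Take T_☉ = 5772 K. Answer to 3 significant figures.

T/T_☉ = (L/L_☉)^(1/4) / (R/R_☉)^(1/2)
T = 5772 × (37.2)^(1/4) / √(0.344) = 5772 × 2.470 / 0.5865 = 2.430×10^4 K.

2.43×10^4 K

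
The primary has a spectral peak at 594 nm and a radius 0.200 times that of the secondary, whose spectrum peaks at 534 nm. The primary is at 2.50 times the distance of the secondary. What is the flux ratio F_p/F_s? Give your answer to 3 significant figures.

0.00418

Wien's law: T_p/T_s = λ_s/λ_p = 534/594 = 0.8990.
L_p/L_s = (R_p/R_s)²(T_p/T_s)⁴ = (0.200)²(0.8990)⁴ = 0.02613.
F_p/F_s = (L_p/L_s)/(d_p/d_s)² = 0.02613/(2.50)² = 0.004180.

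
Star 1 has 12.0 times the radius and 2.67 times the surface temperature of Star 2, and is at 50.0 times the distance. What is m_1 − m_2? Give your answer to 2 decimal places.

L_1/L_2 = (12.0)²(2.67)⁴ = 7318.
F_1/F_2 = (L_1/L_2)/(d_1/d_2)² = 7318/2500 = 2.927.
m_1 − m_2 = −2.5 log₁₀(2.927) = -1.17.

-1.17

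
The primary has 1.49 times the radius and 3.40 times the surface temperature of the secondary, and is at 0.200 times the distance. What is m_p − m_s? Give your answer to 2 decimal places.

L_p/L_s = (1.49)²(3.40)⁴ = 296.7.
F_p/F_s = (L_p/L_s)/(d_p/d_s)² = 296.7/0.04000 = 7417.
m_p − m_s = −2.5 log₁₀(7417) = -9.68.

-9.68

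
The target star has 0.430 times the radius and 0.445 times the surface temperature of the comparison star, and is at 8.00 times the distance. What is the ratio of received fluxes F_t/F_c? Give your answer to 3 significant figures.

L_t/L_c = (R_t/R_c)²(T_t/T_c)⁴ = (0.430)² × (0.445)⁴ = 0.007251.
F_t/F_c = (L_t/L_c)/(d_t/d_c)² = 0.007251 / (8.00)² = 1.133×10^-4.

1.13×10^-4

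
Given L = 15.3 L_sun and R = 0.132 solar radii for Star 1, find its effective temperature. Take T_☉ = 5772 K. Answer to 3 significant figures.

3.14×10^4 K

T/T_☉ = (L/L_☉)^(1/4) / (R/R_☉)^(1/2)
T = 5772 × (15.3)^(1/4) / √(0.132) = 5772 × 1.978 / 0.3633 = 3.142×10^4 K.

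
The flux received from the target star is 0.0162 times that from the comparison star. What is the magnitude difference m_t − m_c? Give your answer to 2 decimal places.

m_t − m_c = −2.5 log₁₀(F_t/F_c) = −2.5 log₁₀(0.0162) = −2.5 × (-1.790) = 4.476.

4.48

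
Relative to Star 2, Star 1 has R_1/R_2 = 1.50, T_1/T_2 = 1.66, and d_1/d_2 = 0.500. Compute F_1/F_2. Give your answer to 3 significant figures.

68.3

L_1/L_2 = (R_1/R_2)²(T_1/T_2)⁴ = (1.50)² × (1.66)⁴ = 17.08.
F_1/F_2 = (L_1/L_2)/(d_1/d_2)² = 17.08 / (0.500)² = 68.34.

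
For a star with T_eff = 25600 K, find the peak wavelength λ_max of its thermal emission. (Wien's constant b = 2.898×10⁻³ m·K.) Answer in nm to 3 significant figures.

113 nm

λ_max = b/T = 2.898×10⁻³ / 25600 = 1.13×10^-7 m = 113.2 nm.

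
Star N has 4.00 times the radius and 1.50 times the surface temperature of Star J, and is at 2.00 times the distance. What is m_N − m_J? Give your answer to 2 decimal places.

L_N/L_J = (4.00)²(1.50)⁴ = 81.00.
F_N/F_J = (L_N/L_J)/(d_N/d_J)² = 81.00/4.000 = 20.25.
m_N − m_J = −2.5 log₁₀(20.25) = -3.27.

-3.27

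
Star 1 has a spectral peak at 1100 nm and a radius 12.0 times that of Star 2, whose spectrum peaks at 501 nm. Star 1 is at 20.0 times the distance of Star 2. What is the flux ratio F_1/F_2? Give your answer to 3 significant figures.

0.0155

Wien's law: T_1/T_2 = λ_2/λ_1 = 501/1100 = 0.4555.
L_1/L_2 = (R_1/R_2)²(T_1/T_2)⁴ = (12.0)²(0.4555)⁴ = 6.196.
F_1/F_2 = (L_1/L_2)/(d_1/d_2)² = 6.196/(20.0)² = 0.01549.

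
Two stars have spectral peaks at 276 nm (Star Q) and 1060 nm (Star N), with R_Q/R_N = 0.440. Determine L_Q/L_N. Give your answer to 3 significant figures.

42.1

Wien's law gives T ∝ 1/λ_max, so T_Q/T_N = λ_N/λ_Q = 1060/276 = 3.841.
Then L ∝ R²T⁴ gives L_Q/L_N = (0.440)² × (3.841)⁴ = 0.1936 × 217.6 = 42.12.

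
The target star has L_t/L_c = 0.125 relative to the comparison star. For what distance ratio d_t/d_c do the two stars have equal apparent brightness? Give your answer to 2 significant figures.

Equal flux requires L_t/d_t² = L_c/d_c², so d_t/d_c = √(L_t/L_c)
= √(0.125) = 0.3536.

0.35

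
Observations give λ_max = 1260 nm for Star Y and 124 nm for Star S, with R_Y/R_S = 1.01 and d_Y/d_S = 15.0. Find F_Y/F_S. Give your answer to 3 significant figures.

Wien's law: T_Y/T_S = λ_S/λ_Y = 124/1260 = 0.09841.
L_Y/L_S = (R_Y/R_S)²(T_Y/T_S)⁴ = (1.01)²(0.09841)⁴ = 9.569×10^-5.
F_Y/F_S = (L_Y/L_S)/(d_Y/d_S)² = 9.569×10^-5/(15.0)² = 4.253×10^-7.

4.25×10^-7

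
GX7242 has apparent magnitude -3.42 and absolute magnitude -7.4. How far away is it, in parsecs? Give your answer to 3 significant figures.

m − M = 5 log₁₀(d/10 pc)
-3.42 − (-7.4) = 3.98 = 5 log₁₀(d/10)
d = 10 × 10^(3.98/5) = 10 × 10^0.796 = 62.52 pc.

62.5 pc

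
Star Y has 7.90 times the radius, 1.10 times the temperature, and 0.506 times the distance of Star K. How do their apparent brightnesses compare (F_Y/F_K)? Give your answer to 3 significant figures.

L_Y/L_K = (R_Y/R_K)²(T_Y/T_K)⁴ = (7.90)² × (1.10)⁴ = 91.37.
F_Y/F_K = (L_Y/L_K)/(d_Y/d_K)² = 91.37 / (0.506)² = 356.9.

357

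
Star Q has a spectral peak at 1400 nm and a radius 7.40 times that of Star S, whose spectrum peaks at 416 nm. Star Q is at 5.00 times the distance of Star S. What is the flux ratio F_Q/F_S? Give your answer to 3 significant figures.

0.0171

Wien's law: T_Q/T_S = λ_S/λ_Q = 416/1400 = 0.2971.
L_Q/L_S = (R_Q/R_S)²(T_Q/T_S)⁴ = (7.40)²(0.2971)⁴ = 0.4269.
F_Q/F_S = (L_Q/L_S)/(d_Q/d_S)² = 0.4269/(5.00)² = 0.01708.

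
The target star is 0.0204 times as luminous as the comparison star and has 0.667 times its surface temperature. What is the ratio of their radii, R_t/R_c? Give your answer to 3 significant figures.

0.321

L ∝ R²T⁴ gives R ∝ √L / T², so
R_t/R_c = √(0.0204) / (0.667)² = 0.1428 / 0.4449 = 0.3210.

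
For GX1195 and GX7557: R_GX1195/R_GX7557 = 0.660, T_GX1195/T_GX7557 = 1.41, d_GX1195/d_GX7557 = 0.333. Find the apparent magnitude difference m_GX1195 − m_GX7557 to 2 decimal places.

-2.98

L_GX1195/L_GX7557 = (0.660)²(1.41)⁴ = 1.722.
F_GX1195/F_GX7557 = (L_GX1195/L_GX7557)/(d_GX1195/d_GX7557)² = 1.722/0.1109 = 15.53.
m_GX1195 − m_GX7557 = −2.5 log₁₀(15.53) = -2.98.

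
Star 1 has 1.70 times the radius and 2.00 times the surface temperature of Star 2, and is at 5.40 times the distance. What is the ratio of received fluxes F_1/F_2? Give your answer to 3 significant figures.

1.59

L_1/L_2 = (R_1/R_2)²(T_1/T_2)⁴ = (1.70)² × (2.00)⁴ = 46.24.
F_1/F_2 = (L_1/L_2)/(d_1/d_2)² = 46.24 / (5.40)² = 1.586.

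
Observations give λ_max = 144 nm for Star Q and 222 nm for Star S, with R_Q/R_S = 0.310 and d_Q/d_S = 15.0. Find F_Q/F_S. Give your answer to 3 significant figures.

0.00241

Wien's law: T_Q/T_S = λ_S/λ_Q = 222/144 = 1.542.
L_Q/L_S = (R_Q/R_S)²(T_Q/T_S)⁴ = (0.310)²(1.542)⁴ = 0.5429.
F_Q/F_S = (L_Q/L_S)/(d_Q/d_S)² = 0.5429/(15.0)² = 0.002413.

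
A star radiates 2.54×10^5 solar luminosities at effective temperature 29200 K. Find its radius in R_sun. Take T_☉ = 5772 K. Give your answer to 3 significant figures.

R/R_☉ = √(L/L_☉) / (T/T_☉)² = √(2.54×10^5) / (5.059)²
       = 504.0 / 25.59 = 19.69.

19.7 R_sun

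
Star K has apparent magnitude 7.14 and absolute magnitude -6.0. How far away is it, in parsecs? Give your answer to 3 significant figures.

4.25×10^3 pc

m − M = 5 log₁₀(d/10 pc)
7.14 − (-6.0) = 13.14 = 5 log₁₀(d/10)
d = 10 × 10^(13.14/5) = 10 × 10^2.628 = 4246 pc.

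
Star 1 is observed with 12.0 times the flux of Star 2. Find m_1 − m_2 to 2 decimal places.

-2.70

m_1 − m_2 = −2.5 log₁₀(F_1/F_2) = −2.5 log₁₀(12.0) = −2.5 × (1.079) = -2.698.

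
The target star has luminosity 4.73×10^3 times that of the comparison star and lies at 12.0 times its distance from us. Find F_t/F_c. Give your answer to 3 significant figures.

F = L/(4πd²), so F_t/F_c = (L_t/L_c) / (d_t/d_c)²
= 4.73×10^3 / (12.0)² = 4.73×10^3 / 144.0 = 32.85.

32.8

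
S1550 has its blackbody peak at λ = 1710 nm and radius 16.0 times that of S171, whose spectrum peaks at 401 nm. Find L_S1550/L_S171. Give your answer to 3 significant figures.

0.774

Wien's law gives T ∝ 1/λ_max, so T_S1550/T_S171 = λ_S171/λ_S1550 = 401/1710 = 0.2345.
Then L ∝ R²T⁴ gives L_S1550/L_S171 = (16.0)² × (0.2345)⁴ = 256.0 × 0.003024 = 0.7742.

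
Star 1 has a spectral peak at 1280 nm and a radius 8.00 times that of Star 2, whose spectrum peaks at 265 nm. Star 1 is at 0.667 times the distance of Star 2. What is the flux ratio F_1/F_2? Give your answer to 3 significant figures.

0.264

Wien's law: T_1/T_2 = λ_2/λ_1 = 265/1280 = 0.2070.
L_1/L_2 = (R_1/R_2)²(T_1/T_2)⁴ = (8.00)²(0.2070)⁴ = 0.1176.
F_1/F_2 = (L_1/L_2)/(d_1/d_2)² = 0.1176/(0.667)² = 0.2643.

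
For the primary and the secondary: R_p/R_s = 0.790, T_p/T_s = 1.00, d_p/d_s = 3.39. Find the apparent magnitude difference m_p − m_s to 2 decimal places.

3.16

L_p/L_s = (0.790)²(1.00)⁴ = 0.6241.
F_p/F_s = (L_p/L_s)/(d_p/d_s)² = 0.6241/11.49 = 0.05431.
m_p − m_s = −2.5 log₁₀(0.05431) = 3.16.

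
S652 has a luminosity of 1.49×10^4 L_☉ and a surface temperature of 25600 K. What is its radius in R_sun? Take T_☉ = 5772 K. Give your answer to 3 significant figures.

R/R_☉ = √(L/L_☉) / (T/T_☉)² = √(1.49×10^4) / (4.435)²
       = 122.1 / 19.67 = 6.205.

6.21 R_sun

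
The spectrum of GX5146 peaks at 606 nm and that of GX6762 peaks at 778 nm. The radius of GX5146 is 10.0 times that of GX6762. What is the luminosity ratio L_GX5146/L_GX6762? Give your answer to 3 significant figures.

Wien's law gives T ∝ 1/λ_max, so T_GX5146/T_GX6762 = λ_GX6762/λ_GX5146 = 778/606 = 1.284.
Then L ∝ R²T⁴ gives L_GX5146/L_GX6762 = (10.0)² × (1.284)⁴ = 100.0 × 2.717 = 271.7.

272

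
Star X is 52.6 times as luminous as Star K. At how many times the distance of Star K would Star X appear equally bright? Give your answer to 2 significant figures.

Equal flux requires L_X/d_X² = L_K/d_K², so d_X/d_K = √(L_X/L_K)
= √(52.6) = 7.253.

7.3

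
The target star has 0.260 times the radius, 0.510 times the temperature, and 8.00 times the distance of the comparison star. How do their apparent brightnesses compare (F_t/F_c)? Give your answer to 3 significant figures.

L_t/L_c = (R_t/R_c)²(T_t/T_c)⁴ = (0.260)² × (0.510)⁴ = 0.004573.
F_t/F_c = (L_t/L_c)/(d_t/d_c)² = 0.004573 / (8.00)² = 7.146×10^-5.

7.15×10^-5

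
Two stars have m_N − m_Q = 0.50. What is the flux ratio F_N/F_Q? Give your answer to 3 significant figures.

0.631

F_N/F_Q = 10^(−(m_N − m_Q)/2.5) = 10^(-0.50/2.5) = 10^-0.200 = 0.6310.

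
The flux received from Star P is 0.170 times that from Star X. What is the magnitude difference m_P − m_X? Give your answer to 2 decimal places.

1.92

m_P − m_X = −2.5 log₁₀(F_P/F_X) = −2.5 log₁₀(0.170) = −2.5 × (-0.770) = 1.924.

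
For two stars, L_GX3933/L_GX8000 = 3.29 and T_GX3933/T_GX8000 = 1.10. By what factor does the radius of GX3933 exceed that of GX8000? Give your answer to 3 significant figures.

L ∝ R²T⁴ gives R ∝ √L / T², so
R_GX3933/R_GX8000 = √(3.29) / (1.10)² = 1.814 / 1.210 = 1.499.

1.50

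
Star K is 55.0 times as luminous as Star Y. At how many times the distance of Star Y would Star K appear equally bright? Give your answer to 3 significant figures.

Equal flux requires L_K/d_K² = L_Y/d_Y², so d_K/d_Y = √(L_K/L_Y)
= √(55.0) = 7.416.

7.42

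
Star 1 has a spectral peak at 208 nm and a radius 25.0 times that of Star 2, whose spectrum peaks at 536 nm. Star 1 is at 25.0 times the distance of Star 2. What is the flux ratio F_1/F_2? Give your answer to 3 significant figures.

Wien's law: T_1/T_2 = λ_2/λ_1 = 536/208 = 2.577.
L_1/L_2 = (R_1/R_2)²(T_1/T_2)⁴ = (25.0)²(2.577)⁴ = 2.756×10^4.
F_1/F_2 = (L_1/L_2)/(d_1/d_2)² = 2.756×10^4/(25.0)² = 44.10.

44.1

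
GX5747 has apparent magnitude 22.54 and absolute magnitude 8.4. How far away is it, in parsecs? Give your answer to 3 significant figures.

m − M = 5 log₁₀(d/10 pc)
22.54 − (8.4) = 14.14 = 5 log₁₀(d/10)
d = 10 × 10^(14.14/5) = 10 × 10^2.828 = 6730 pc.

6.73×10^3 pc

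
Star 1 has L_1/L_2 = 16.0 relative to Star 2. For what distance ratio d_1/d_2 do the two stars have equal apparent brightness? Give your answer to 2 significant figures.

Equal flux requires L_1/d_1² = L_2/d_2², so d_1/d_2 = √(L_1/L_2)
= √(16.0) = 4.000.

4.0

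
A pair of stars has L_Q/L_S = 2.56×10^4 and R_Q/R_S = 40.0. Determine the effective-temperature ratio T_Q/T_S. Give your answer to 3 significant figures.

L ∝ R²T⁴ gives T ∝ (L/R²)^(1/4), so
T_Q/T_S = (2.56×10^4 / 40.0²)^(1/4) = (16.00)^(1/4) = 2.000.

2.00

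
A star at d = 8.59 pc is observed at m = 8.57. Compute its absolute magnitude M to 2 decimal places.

M = m − 5 log₁₀(d/10 pc) = 8.57 − 5 log₁₀(8.59/10)
  = 8.57 − 5 × -0.066 = 8.57 − -0.33 = 8.90.

8.90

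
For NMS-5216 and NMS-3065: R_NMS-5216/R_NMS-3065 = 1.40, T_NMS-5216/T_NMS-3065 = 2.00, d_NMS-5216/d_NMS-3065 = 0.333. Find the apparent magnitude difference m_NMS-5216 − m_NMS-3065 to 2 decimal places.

L_NMS-5216/L_NMS-3065 = (1.40)²(2.00)⁴ = 31.36.
F_NMS-5216/F_NMS-3065 = (L_NMS-5216/L_NMS-3065)/(d_NMS-5216/d_NMS-3065)² = 31.36/0.1109 = 282.8.
m_NMS-5216 − m_NMS-3065 = −2.5 log₁₀(282.8) = -6.13.

-6.13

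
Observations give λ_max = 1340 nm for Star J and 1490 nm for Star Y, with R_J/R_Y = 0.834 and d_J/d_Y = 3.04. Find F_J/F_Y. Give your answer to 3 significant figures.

Wien's law: T_J/T_Y = λ_Y/λ_J = 1490/1340 = 1.112.
L_J/L_Y = (R_J/R_Y)²(T_J/T_Y)⁴ = (0.834)²(1.112)⁴ = 1.063.
F_J/F_Y = (L_J/L_Y)/(d_J/d_Y)² = 1.063/(3.04)² = 0.1151.

0.115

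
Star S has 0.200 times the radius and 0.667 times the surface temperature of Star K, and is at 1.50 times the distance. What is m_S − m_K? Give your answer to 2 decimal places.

6.13

L_S/L_K = (0.200)²(0.667)⁴ = 0.007917.
F_S/F_K = (L_S/L_K)/(d_S/d_K)² = 0.007917/2.250 = 0.003519.
m_S − m_K = −2.5 log₁₀(0.003519) = 6.13.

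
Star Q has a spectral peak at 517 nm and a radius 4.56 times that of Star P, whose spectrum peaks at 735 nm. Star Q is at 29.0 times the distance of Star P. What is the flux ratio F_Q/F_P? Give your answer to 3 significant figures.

Wien's law: T_Q/T_P = λ_P/λ_Q = 735/517 = 1.422.
L_Q/L_P = (R_Q/R_P)²(T_Q/T_P)⁴ = (4.56)²(1.422)⁴ = 84.94.
F_Q/F_P = (L_Q/L_P)/(d_Q/d_P)² = 84.94/(29.0)² = 0.1010.

0.101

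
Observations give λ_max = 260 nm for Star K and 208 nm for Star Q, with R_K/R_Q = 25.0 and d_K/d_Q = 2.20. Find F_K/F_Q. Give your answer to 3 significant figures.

Wien's law: T_K/T_Q = λ_Q/λ_K = 208/260 = 0.8000.
L_K/L_Q = (R_K/R_Q)²(T_K/T_Q)⁴ = (25.0)²(0.8000)⁴ = 256.0.
F_K/F_Q = (L_K/L_Q)/(d_K/d_Q)² = 256.0/(2.20)² = 52.89.

52.9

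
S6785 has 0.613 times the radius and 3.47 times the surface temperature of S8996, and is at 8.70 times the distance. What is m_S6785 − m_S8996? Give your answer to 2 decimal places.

L_S6785/L_S8996 = (0.613)²(3.47)⁴ = 54.48.
F_S6785/F_S8996 = (L_S6785/L_S8996)/(d_S6785/d_S8996)² = 54.48/75.69 = 0.7198.
m_S6785 − m_S8996 = −2.5 log₁₀(0.7198) = 0.36.

0.36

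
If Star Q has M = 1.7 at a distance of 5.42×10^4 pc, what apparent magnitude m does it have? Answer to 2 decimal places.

m = M + 5 log₁₀(d/10 pc) = 1.7 + 5 log₁₀(5.42×10^4/10)
  = 1.7 + 5 × 3.734 = 1.7 + 18.67 = 20.37.

20.37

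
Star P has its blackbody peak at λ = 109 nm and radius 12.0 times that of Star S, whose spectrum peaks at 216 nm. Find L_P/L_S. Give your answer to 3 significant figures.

2.22×10^3

Wien's law gives T ∝ 1/λ_max, so T_P/T_S = λ_S/λ_P = 216/109 = 1.982.
Then L ∝ R²T⁴ gives L_P/L_S = (12.0)² × (1.982)⁴ = 144.0 × 15.42 = 2221.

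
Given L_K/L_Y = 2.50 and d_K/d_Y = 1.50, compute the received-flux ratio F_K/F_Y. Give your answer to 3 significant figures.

1.11

F = L/(4πd²), so F_K/F_Y = (L_K/L_Y) / (d_K/d_Y)²
= 2.50 / (1.50)² = 2.50 / 2.250 = 1.111.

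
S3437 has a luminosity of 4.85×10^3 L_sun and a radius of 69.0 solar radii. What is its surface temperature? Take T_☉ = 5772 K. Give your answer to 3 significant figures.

T/T_☉ = (L/L_☉)^(1/4) / (R/R_☉)^(1/2)
T = 5772 × (4.85×10^3)^(1/4) / √(69.0) = 5772 × 8.345 / 8.307 = 5799 K.

5.80×10^3 K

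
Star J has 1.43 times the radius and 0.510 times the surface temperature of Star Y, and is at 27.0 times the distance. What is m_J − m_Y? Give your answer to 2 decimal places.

L_J/L_Y = (1.43)²(0.510)⁴ = 0.1383.
F_J/F_Y = (L_J/L_Y)/(d_J/d_Y)² = 0.1383/729.0 = 1.898×10^-4.
m_J − m_Y = −2.5 log₁₀(1.898×10^-4) = 9.30.

9.30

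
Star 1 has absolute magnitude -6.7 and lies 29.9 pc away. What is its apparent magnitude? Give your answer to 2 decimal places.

m = M + 5 log₁₀(d/10 pc) = -6.7 + 5 log₁₀(29.9/10)
  = -6.7 + 5 × 0.476 = -6.7 + 2.38 = -4.32.

-4.32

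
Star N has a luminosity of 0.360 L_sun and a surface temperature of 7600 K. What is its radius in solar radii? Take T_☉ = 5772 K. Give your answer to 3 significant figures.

R/R_☉ = √(L/L_☉) / (T/T_☉)² = √(0.360) / (1.317)²
       = 0.6000 / 1.734 = 0.3461.

0.346 solar radii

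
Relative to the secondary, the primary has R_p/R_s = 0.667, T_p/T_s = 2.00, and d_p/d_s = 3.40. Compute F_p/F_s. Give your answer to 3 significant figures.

0.616

L_p/L_s = (R_p/R_s)²(T_p/T_s)⁴ = (0.667)² × (2.00)⁴ = 7.118.
F_p/F_s = (L_p/L_s)/(d_p/d_s)² = 7.118 / (3.40)² = 0.6158.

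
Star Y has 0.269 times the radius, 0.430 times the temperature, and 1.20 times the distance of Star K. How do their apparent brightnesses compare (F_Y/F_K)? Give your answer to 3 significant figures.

0.00172

L_Y/L_K = (R_Y/R_K)²(T_Y/T_K)⁴ = (0.269)² × (0.430)⁴ = 0.002474.
F_Y/F_K = (L_Y/L_K)/(d_Y/d_K)² = 0.002474 / (1.20)² = 0.001718.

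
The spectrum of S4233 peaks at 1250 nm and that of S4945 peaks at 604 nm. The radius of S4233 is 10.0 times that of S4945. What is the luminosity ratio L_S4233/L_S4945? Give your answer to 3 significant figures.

5.45

Wien's law gives T ∝ 1/λ_max, so T_S4233/T_S4945 = λ_S4945/λ_S4233 = 604/1250 = 0.4832.
Then L ∝ R²T⁴ gives L_S4233/L_S4945 = (10.0)² × (0.4832)⁴ = 100.0 × 0.05451 = 5.451.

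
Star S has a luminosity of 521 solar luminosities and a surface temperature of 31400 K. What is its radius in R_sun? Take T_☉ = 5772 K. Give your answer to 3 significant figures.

0.771 R_sun

R/R_☉ = √(L/L_☉) / (T/T_☉)² = √(521) / (5.440)²
       = 22.83 / 29.59 = 0.7713.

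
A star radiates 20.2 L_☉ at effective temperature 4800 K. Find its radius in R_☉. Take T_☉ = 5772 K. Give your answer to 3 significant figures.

6.50 R_☉

R/R_☉ = √(L/L_☉) / (T/T_☉)² = √(20.2) / (0.8316)²
       = 4.494 / 0.6916 = 6.499.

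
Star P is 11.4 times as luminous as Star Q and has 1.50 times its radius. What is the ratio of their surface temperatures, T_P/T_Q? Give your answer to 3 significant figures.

L ∝ R²T⁴ gives T ∝ (L/R²)^(1/4), so
T_P/T_Q = (11.4 / 1.50²)^(1/4) = (5.067)^(1/4) = 1.500.

1.50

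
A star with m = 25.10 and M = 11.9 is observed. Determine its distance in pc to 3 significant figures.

4.37×10^3 pc

m − M = 5 log₁₀(d/10 pc)
25.10 − (11.9) = 13.20 = 5 log₁₀(d/10)
d = 10 × 10^(13.20/5) = 10 × 10^2.640 = 4365 pc.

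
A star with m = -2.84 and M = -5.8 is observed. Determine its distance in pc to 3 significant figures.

39.1 pc

m − M = 5 log₁₀(d/10 pc)
-2.84 − (-5.8) = 2.96 = 5 log₁₀(d/10)
d = 10 × 10^(2.96/5) = 10 × 10^0.592 = 39.08 pc.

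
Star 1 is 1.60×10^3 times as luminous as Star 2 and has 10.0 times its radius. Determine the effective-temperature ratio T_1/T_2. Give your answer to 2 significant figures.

L ∝ R²T⁴ gives T ∝ (L/R²)^(1/4), so
T_1/T_2 = (1.60×10^3 / 10.0²)^(1/4) = (16.00)^(1/4) = 2.000.

2.0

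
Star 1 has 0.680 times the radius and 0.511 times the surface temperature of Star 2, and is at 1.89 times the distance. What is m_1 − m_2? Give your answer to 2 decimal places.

5.14

L_1/L_2 = (0.680)²(0.511)⁴ = 0.03153.
F_1/F_2 = (L_1/L_2)/(d_1/d_2)² = 0.03153/3.572 = 0.008826.
m_1 − m_2 = −2.5 log₁₀(0.008826) = 5.14.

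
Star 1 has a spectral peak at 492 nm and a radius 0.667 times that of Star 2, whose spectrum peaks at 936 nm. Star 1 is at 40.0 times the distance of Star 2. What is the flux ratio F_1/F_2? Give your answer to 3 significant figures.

0.00364

Wien's law: T_1/T_2 = λ_2/λ_1 = 936/492 = 1.902.
L_1/L_2 = (R_1/R_2)²(T_1/T_2)⁴ = (0.667)²(1.902)⁴ = 5.828.
F_1/F_2 = (L_1/L_2)/(d_1/d_2)² = 5.828/(40.0)² = 0.003642.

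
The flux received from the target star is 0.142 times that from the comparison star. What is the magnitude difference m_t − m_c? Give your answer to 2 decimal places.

2.12

m_t − m_c = −2.5 log₁₀(F_t/F_c) = −2.5 log₁₀(0.142) = −2.5 × (-0.848) = 2.119.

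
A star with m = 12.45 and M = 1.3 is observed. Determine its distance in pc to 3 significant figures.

1.70×10^3 pc

m − M = 5 log₁₀(d/10 pc)
12.45 − (1.3) = 11.15 = 5 log₁₀(d/10)
d = 10 × 10^(11.15/5) = 10 × 10^2.230 = 1698 pc.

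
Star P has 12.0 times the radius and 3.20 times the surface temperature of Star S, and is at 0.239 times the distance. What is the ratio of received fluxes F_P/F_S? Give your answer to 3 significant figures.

2.64×10^5

L_P/L_S = (R_P/R_S)²(T_P/T_S)⁴ = (12.0)² × (3.20)⁴ = 1.510×10^4.
F_P/F_S = (L_P/L_S)/(d_P/d_S)² = 1.510×10^4 / (0.239)² = 2.643×10^5.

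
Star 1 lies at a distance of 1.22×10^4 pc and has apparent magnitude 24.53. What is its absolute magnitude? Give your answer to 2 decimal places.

M = m − 5 log₁₀(d/10 pc) = 24.53 − 5 log₁₀(1.22×10^4/10)
  = 24.53 − 5 × 3.086 = 24.53 − 15.43 = 9.10.

9.10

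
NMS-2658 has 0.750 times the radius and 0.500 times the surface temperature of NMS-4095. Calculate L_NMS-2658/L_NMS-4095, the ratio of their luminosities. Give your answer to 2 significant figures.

0.035

From the Stefan–Boltzmann law, L ∝ R²T⁴, so
L_NMS-2658/L_NMS-4095 = (R_NMS-2658/R_NMS-4095)² (T_NMS-2658/T_NMS-4095)⁴ = (0.750)² × (0.500)⁴ = 0.5625 × 0.06250 = 0.03516.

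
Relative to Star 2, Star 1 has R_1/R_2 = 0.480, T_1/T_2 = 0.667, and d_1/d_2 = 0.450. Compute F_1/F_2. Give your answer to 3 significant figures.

0.225

L_1/L_2 = (R_1/R_2)²(T_1/T_2)⁴ = (0.480)² × (0.667)⁴ = 0.04560.
F_1/F_2 = (L_1/L_2)/(d_1/d_2)² = 0.04560 / (0.450)² = 0.2252.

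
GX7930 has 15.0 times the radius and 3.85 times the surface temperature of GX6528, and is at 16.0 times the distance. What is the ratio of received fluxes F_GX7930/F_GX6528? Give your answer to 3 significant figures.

193

L_GX7930/L_GX6528 = (R_GX7930/R_GX6528)²(T_GX7930/T_GX6528)⁴ = (15.0)² × (3.85)⁴ = 4.943×10^4.
F_GX7930/F_GX6528 = (L_GX7930/L_GX6528)/(d_GX7930/d_GX6528)² = 4.943×10^4 / (16.0)² = 193.1.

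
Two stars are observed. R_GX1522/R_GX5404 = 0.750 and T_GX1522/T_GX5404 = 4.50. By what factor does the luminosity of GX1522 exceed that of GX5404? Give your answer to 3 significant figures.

From the Stefan–Boltzmann law, L ∝ R²T⁴, so
L_GX1522/L_GX5404 = (R_GX1522/R_GX5404)² (T_GX1522/T_GX5404)⁴ = (0.750)² × (4.50)⁴ = 0.5625 × 410.1 = 230.7.

231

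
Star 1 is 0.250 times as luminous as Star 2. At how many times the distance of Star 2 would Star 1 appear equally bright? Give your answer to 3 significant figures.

0.500

Equal flux requires L_1/d_1² = L_2/d_2², so d_1/d_2 = √(L_1/L_2)
= √(0.250) = 0.5000.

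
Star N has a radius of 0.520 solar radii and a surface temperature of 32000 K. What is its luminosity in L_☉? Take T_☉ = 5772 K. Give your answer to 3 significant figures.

L/L_☉ = (R/R_☉)² (T/T_☉)⁴ = (0.520)² × (32000/5772)⁴
       = 0.2704 × (5.544)⁴ = 0.2704 × 944.7 = 255.4.

255 L_☉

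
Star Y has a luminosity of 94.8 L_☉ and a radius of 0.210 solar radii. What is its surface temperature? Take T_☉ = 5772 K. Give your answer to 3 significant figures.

3.93×10^4 K

T/T_☉ = (L/L_☉)^(1/4) / (R/R_☉)^(1/2)
T = 5772 × (94.8)^(1/4) / √(0.210) = 5772 × 3.120 / 0.4583 = 3.930×10^4 K.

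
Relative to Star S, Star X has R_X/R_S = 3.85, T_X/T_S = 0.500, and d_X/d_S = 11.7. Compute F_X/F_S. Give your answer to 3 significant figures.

0.00677

L_X/L_S = (R_X/R_S)²(T_X/T_S)⁴ = (3.85)² × (0.500)⁴ = 0.9264.
F_X/F_S = (L_X/L_S)/(d_X/d_S)² = 0.9264 / (11.7)² = 0.006768.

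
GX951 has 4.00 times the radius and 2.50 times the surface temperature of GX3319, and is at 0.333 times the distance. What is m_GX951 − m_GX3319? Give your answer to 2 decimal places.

-9.38

L_GX951/L_GX3319 = (4.00)²(2.50)⁴ = 625.0.
F_GX951/F_GX3319 = (L_GX951/L_GX3319)/(d_GX951/d_GX3319)² = 625.0/0.1109 = 5636.
m_GX951 − m_GX3319 = −2.5 log₁₀(5636) = -9.38.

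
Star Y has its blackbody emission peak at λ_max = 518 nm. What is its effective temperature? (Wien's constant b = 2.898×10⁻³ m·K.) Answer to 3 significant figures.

5.59×10^3 K

T = b/λ_max = 2.898×10⁻³ / (518×10⁻⁹) = 5595 K.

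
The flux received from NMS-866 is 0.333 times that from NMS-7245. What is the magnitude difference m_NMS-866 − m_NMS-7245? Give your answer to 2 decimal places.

1.19

m_NMS-866 − m_NMS-7245 = −2.5 log₁₀(F_NMS-866/F_NMS-7245) = −2.5 log₁₀(0.333) = −2.5 × (-0.478) = 1.194.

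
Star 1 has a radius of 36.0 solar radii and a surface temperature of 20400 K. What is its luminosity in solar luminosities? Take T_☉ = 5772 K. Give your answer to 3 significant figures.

L/L_☉ = (R/R_☉)² (T/T_☉)⁴ = (36.0)² × (20400/5772)⁴
       = 1296 × (3.534)⁴ = 1296 × 156.0 = 2.022×10^5.

2.02×10^5 solar luminosities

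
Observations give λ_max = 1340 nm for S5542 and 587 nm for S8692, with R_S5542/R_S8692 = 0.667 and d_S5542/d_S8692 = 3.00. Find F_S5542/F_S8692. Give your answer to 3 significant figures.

Wien's law: T_S5542/T_S8692 = λ_S8692/λ_S5542 = 587/1340 = 0.4381.
L_S5542/L_S8692 = (R_S5542/R_S8692)²(T_S5542/T_S8692)⁴ = (0.667)²(0.4381)⁴ = 0.01638.
F_S5542/F_S8692 = (L_S5542/L_S8692)/(d_S5542/d_S8692)² = 0.01638/(3.00)² = 0.001820.

0.00182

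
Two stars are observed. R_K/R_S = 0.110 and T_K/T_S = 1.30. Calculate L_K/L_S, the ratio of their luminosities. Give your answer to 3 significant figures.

From the Stefan–Boltzmann law, L ∝ R²T⁴, so
L_K/L_S = (R_K/R_S)² (T_K/T_S)⁴ = (0.110)² × (1.30)⁴ = 0.01210 × 2.856 = 0.03456.

0.0346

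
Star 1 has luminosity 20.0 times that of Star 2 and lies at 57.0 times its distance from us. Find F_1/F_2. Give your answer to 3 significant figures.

0.00616

F = L/(4πd²), so F_1/F_2 = (L_1/L_2) / (d_1/d_2)²
= 20.0 / (57.0)² = 20.0 / 3249 = 0.006156.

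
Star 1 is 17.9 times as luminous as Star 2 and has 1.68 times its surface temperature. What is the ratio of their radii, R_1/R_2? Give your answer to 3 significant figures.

L ∝ R²T⁴ gives R ∝ √L / T², so
R_1/R_2 = √(17.9) / (1.68)² = 4.231 / 2.822 = 1.499.

1.50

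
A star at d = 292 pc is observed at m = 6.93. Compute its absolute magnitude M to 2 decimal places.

-0.40

M = m − 5 log₁₀(d/10 pc) = 6.93 − 5 log₁₀(292/10)
  = 6.93 − 5 × 1.465 = 6.93 − 7.33 = -0.40.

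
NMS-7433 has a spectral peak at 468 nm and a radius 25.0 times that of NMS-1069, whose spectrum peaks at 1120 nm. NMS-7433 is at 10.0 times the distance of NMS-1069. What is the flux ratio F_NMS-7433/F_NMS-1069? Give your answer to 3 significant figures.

205

Wien's law: T_NMS-7433/T_NMS-1069 = λ_NMS-1069/λ_NMS-7433 = 1120/468 = 2.393.
L_NMS-7433/L_NMS-1069 = (R_NMS-7433/R_NMS-1069)²(T_NMS-7433/T_NMS-1069)⁴ = (25.0)²(2.393)⁴ = 2.050×10^4.
F_NMS-7433/F_NMS-1069 = (L_NMS-7433/L_NMS-1069)/(d_NMS-7433/d_NMS-1069)² = 2.050×10^4/(10.0)² = 205.0.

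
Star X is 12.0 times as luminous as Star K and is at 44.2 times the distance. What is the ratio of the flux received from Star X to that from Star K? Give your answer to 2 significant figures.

0.0061

F = L/(4πd²), so F_X/F_K = (L_X/L_K) / (d_X/d_K)²
= 12.0 / (44.2)² = 12.0 / 1954 = 0.006142.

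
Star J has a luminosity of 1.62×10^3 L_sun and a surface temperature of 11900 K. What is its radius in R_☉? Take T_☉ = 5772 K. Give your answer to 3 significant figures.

9.47 R_☉

R/R_☉ = √(L/L_☉) / (T/T_☉)² = √(1.62×10^3) / (2.062)²
       = 40.25 / 4.251 = 9.469.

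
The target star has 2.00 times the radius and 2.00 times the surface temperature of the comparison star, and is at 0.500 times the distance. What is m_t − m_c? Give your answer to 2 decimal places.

-6.02

L_t/L_c = (2.00)²(2.00)⁴ = 64.00.
F_t/F_c = (L_t/L_c)/(d_t/d_c)² = 64.00/0.2500 = 256.0.
m_t − m_c = −2.5 log₁₀(256.0) = -6.02.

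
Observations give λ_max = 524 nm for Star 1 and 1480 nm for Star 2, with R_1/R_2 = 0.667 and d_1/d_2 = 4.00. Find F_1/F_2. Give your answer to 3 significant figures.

Wien's law: T_1/T_2 = λ_2/λ_1 = 1480/524 = 2.824.
L_1/L_2 = (R_1/R_2)²(T_1/T_2)⁴ = (0.667)²(2.824)⁴ = 28.31.
F_1/F_2 = (L_1/L_2)/(d_1/d_2)² = 28.31/(4.00)² = 1.770.

1.77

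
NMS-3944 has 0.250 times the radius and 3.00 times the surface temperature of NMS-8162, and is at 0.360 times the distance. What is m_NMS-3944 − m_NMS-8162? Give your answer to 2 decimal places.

L_NMS-3944/L_NMS-8162 = (0.250)²(3.00)⁴ = 5.062.
F_NMS-3944/F_NMS-8162 = (L_NMS-3944/L_NMS-8162)/(d_NMS-3944/d_NMS-8162)² = 5.062/0.1296 = 39.06.
m_NMS-3944 − m_NMS-8162 = −2.5 log₁₀(39.06) = -3.98.

-3.98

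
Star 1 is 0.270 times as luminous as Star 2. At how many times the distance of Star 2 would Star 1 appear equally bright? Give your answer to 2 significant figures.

Equal flux requires L_1/d_1² = L_2/d_2², so d_1/d_2 = √(L_1/L_2)
= √(0.270) = 0.5196.

0.52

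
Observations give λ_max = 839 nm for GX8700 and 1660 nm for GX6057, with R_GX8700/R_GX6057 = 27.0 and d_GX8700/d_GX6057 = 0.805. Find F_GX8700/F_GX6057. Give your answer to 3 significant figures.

1.72×10^4

Wien's law: T_GX8700/T_GX6057 = λ_GX6057/λ_GX8700 = 1660/839 = 1.979.
L_GX8700/L_GX6057 = (R_GX8700/R_GX6057)²(T_GX8700/T_GX6057)⁴ = (27.0)²(1.979)⁴ = 1.117×10^4.
F_GX8700/F_GX6057 = (L_GX8700/L_GX6057)/(d_GX8700/d_GX6057)² = 1.117×10^4/(0.805)² = 1.724×10^4.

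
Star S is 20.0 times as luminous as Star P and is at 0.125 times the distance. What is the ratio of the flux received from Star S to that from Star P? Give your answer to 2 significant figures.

1.3×10^3

F = L/(4πd²), so F_S/F_P = (L_S/L_P) / (d_S/d_P)²
= 20.0 / (0.125)² = 20.0 / 0.01562 = 1280.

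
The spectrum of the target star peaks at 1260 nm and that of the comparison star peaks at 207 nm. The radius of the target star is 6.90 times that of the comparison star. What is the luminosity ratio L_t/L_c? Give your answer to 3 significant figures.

0.0347

Wien's law gives T ∝ 1/λ_max, so T_t/T_c = λ_c/λ_t = 207/1260 = 0.1643.
Then L ∝ R²T⁴ gives L_t/L_c = (6.90)² × (0.1643)⁴ = 47.61 × 7.284×10^-4 = 0.03468.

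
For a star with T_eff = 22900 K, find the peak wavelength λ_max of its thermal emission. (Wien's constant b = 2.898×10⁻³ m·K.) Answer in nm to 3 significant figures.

127 nm

λ_max = b/T = 2.898×10⁻³ / 22900 = 1.27×10^-7 m = 126.6 nm.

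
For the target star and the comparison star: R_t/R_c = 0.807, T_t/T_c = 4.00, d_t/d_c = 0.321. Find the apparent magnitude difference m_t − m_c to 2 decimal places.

L_t/L_c = (0.807)²(4.00)⁴ = 166.7.
F_t/F_c = (L_t/L_c)/(d_t/d_c)² = 166.7/0.1030 = 1618.
m_t − m_c = −2.5 log₁₀(1618) = -8.02.

-8.02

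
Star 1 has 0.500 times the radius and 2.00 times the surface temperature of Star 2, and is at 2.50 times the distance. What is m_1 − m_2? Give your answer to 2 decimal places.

0.48

L_1/L_2 = (0.500)²(2.00)⁴ = 4.000.
F_1/F_2 = (L_1/L_2)/(d_1/d_2)² = 4.000/6.250 = 0.6400.
m_1 − m_2 = −2.5 log₁₀(0.6400) = 0.48.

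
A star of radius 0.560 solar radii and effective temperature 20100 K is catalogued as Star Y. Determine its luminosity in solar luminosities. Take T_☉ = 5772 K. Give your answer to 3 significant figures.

L/L_☉ = (R/R_☉)² (T/T_☉)⁴ = (0.560)² × (20100/5772)⁴
       = 0.3136 × (3.482)⁴ = 0.3136 × 147.1 = 46.12.

46.1 solar luminosities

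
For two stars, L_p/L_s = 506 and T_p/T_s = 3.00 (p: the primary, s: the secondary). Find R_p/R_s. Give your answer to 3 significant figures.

L ∝ R²T⁴ gives R ∝ √L / T², so
R_p/R_s = √(506) / (3.00)² = 22.49 / 9.000 = 2.499.

2.50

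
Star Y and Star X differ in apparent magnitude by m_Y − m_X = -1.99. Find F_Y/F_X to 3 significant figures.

6.25

F_Y/F_X = 10^(−(m_Y − m_X)/2.5) = 10^(1.99/2.5) = 10^0.796 = 6.252.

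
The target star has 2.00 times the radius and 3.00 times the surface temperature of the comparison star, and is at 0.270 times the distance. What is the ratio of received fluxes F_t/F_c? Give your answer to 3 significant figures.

4.44×10^3

L_t/L_c = (R_t/R_c)²(T_t/T_c)⁴ = (2.00)² × (3.00)⁴ = 324.0.
F_t/F_c = (L_t/L_c)/(d_t/d_c)² = 324.0 / (0.270)² = 4444.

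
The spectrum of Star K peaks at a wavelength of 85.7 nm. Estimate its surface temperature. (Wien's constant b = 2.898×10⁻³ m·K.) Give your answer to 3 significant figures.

3.38×10^4 K

T = b/λ_max = 2.898×10⁻³ / (85.7×10⁻⁹) = 3.382×10^4 K.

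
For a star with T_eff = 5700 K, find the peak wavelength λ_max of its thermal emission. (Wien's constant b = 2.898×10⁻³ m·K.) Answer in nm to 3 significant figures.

λ_max = b/T = 2.898×10⁻³ / 5700 = 5.08×10^-7 m = 508.4 nm.

508 nm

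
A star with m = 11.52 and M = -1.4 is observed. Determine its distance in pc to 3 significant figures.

m − M = 5 log₁₀(d/10 pc)
11.52 − (-1.4) = 12.92 = 5 log₁₀(d/10)
d = 10 × 10^(12.92/5) = 10 × 10^2.584 = 3837 pc.

3.84×10^3 pc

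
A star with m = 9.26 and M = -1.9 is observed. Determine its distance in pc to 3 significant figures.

1.71×10^3 pc

m − M = 5 log₁₀(d/10 pc)
9.26 − (-1.9) = 11.16 = 5 log₁₀(d/10)
d = 10 × 10^(11.16/5) = 10 × 10^2.232 = 1706 pc.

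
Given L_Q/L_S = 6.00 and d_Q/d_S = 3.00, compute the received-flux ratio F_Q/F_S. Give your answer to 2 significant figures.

0.67

F = L/(4πd²), so F_Q/F_S = (L_Q/L_S) / (d_Q/d_S)²
= 6.00 / (3.00)² = 6.00 / 9.000 = 0.6667.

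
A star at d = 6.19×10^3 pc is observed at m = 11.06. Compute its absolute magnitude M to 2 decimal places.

M = m − 5 log₁₀(d/10 pc) = 11.06 − 5 log₁₀(6.19×10^3/10)
  = 11.06 − 5 × 2.792 = 11.06 − 13.96 = -2.90.

-2.90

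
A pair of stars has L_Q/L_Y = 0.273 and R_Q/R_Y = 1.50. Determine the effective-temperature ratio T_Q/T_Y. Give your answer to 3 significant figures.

L ∝ R²T⁴ gives T ∝ (L/R²)^(1/4), so
T_Q/T_Y = (0.273 / 1.50²)^(1/4) = (0.1213)^(1/4) = 0.5902.

0.590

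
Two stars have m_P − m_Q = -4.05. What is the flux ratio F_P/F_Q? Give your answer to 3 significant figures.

F_P/F_Q = 10^(−(m_P − m_Q)/2.5) = 10^(4.05/2.5) = 10^1.620 = 41.69.

41.7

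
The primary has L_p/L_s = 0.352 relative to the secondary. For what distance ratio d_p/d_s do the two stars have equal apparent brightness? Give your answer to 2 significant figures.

Equal flux requires L_p/d_p² = L_s/d_s², so d_p/d_s = √(L_p/L_s)
= √(0.352) = 0.5933.

0.59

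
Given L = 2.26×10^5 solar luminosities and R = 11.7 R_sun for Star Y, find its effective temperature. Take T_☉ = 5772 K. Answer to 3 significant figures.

T/T_☉ = (L/L_☉)^(1/4) / (R/R_☉)^(1/2)
T = 5772 × (2.26×10^5)^(1/4) / √(11.7) = 5772 × 21.80 / 3.421 = 3.679×10^4 K.

3.68×10^4 K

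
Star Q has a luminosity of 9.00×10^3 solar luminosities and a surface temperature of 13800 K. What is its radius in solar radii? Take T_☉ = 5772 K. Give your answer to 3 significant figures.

16.6 solar radii

R/R_☉ = √(L/L_☉) / (T/T_☉)² = √(9.00×10^3) / (2.391)²
       = 94.87 / 5.716 = 16.60.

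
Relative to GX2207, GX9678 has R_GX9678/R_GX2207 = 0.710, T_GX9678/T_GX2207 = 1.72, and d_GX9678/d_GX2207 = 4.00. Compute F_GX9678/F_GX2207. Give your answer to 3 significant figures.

L_GX9678/L_GX2207 = (R_GX9678/R_GX2207)²(T_GX9678/T_GX2207)⁴ = (0.710)² × (1.72)⁴ = 4.412.
F_GX9678/F_GX2207 = (L_GX9678/L_GX2207)/(d_GX9678/d_GX2207)² = 4.412 / (4.00)² = 0.2757.

0.276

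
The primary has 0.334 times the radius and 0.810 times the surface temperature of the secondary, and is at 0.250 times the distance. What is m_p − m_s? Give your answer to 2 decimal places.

L_p/L_s = (0.334)²(0.810)⁴ = 0.04802.
F_p/F_s = (L_p/L_s)/(d_p/d_s)² = 0.04802/0.06250 = 0.7683.
m_p − m_s = −2.5 log₁₀(0.7683) = 0.29.

0.29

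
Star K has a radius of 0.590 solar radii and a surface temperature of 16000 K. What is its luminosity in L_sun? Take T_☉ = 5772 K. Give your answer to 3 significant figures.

L/L_☉ = (R/R_☉)² (T/T_☉)⁴ = (0.590)² × (16000/5772)⁴
       = 0.3481 × (2.772)⁴ = 0.3481 × 59.04 = 20.55.

20.6 L_sun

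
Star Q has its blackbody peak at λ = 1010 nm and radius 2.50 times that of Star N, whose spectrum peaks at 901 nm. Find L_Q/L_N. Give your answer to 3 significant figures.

Wien's law gives T ∝ 1/λ_max, so T_Q/T_N = λ_N/λ_Q = 901/1010 = 0.8921.
Then L ∝ R²T⁴ gives L_Q/L_N = (2.50)² × (0.8921)⁴ = 6.250 × 0.6333 = 3.958.

3.96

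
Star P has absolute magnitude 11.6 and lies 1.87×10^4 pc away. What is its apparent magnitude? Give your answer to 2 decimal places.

27.96

m = M + 5 log₁₀(d/10 pc) = 11.6 + 5 log₁₀(1.87×10^4/10)
  = 11.6 + 5 × 3.272 = 11.6 + 16.36 = 27.96.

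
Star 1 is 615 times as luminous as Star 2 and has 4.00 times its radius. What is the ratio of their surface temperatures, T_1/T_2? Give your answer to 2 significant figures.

L ∝ R²T⁴ gives T ∝ (L/R²)^(1/4), so
T_1/T_2 = (615 / 4.00²)^(1/4) = (38.44)^(1/4) = 2.490.

2.5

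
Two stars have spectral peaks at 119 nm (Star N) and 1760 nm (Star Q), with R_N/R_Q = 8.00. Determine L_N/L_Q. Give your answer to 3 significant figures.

Wien's law gives T ∝ 1/λ_max, so T_N/T_Q = λ_Q/λ_N = 1760/119 = 14.79.
Then L ∝ R²T⁴ gives L_N/L_Q = (8.00)² × (14.79)⁴ = 64.00 × 4.785×10^4 = 3.062×10^6.

3.06×10^6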